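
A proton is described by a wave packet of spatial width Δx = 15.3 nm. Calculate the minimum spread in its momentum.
3.446 × 10^-27 kg·m/s

For a wave packet, the spatial width Δx and momentum spread Δp are related by the uncertainty principle:
ΔxΔp ≥ ℏ/2

The minimum momentum spread is:
Δp_min = ℏ/(2Δx)
Δp_min = (1.055e-34 J·s) / (2 × 1.530e-08 m)
Δp_min = 3.446e-27 kg·m/s

A wave packet cannot have both a well-defined position and well-defined momentum.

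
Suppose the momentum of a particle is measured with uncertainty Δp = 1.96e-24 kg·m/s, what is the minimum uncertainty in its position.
26.902 pm

Using the Heisenberg uncertainty principle:
ΔxΔp ≥ ℏ/2

The minimum uncertainty in position is:
Δx_min = ℏ/(2Δp)
Δx_min = (1.055e-34 J·s) / (2 × 1.960e-24 kg·m/s)
Δx_min = 2.690e-11 m = 26.902 pm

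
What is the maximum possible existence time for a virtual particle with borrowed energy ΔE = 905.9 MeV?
3.633 × 10^-25 s

Using the energy-time uncertainty principle:
ΔEΔt ≥ ℏ/2

For a virtual particle borrowing energy ΔE, the maximum lifetime is:
Δt_max = ℏ/(2ΔE)

Converting energy:
ΔE = 905.9 MeV = 1.451e-10 J

Δt_max = (1.055e-34 J·s) / (2 × 1.451e-10 J)
Δt_max = 3.633e-25 s = 3.633 × 10^-25 s

Virtual particles with higher borrowed energy exist for shorter times.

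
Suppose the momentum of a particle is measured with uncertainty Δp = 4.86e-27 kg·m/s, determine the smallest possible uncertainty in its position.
10.850 nm

Using the Heisenberg uncertainty principle:
ΔxΔp ≥ ℏ/2

The minimum uncertainty in position is:
Δx_min = ℏ/(2Δp)
Δx_min = (1.055e-34 J·s) / (2 × 4.860e-27 kg·m/s)
Δx_min = 1.085e-08 m = 10.850 nm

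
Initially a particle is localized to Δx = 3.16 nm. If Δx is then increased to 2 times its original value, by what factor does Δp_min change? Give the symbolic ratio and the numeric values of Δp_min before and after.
Original Δp_min = 1.669 × 10^-26 kg·m/s; new Δp'_min = 8.343 × 10^-27 kg·m/s; ratio Δp'_min/Δp_min = 1/2.

From the uncertainty principle ΔxΔp ≥ ℏ/2, the minimum momentum uncertainty is Δp_min = ℏ/(2Δx).

Original (Δx = 3.16 nm = 3.160e-09 m):
Δp_min = (1.055e-34 J·s)/(2 × 3.160e-09 m) = 1.669e-26 kg·m/s

When Δx → 2Δx:
Δp'_min = ℏ/(2 × 2Δx) = (1/2) × ℏ/(2Δx) = (1/2) × Δp_min
Δp'_min = 1/2 × 1.669e-26 kg·m/s = 8.343e-27 kg·m/s

Since Δp_min ∝ 1/Δx, when Δx is increased to 2 times its original value, Δp_min decreases to 1/2 of its original value.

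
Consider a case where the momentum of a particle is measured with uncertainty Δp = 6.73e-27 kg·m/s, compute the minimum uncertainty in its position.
7.835 nm

Using the Heisenberg uncertainty principle:
ΔxΔp ≥ ℏ/2

The minimum uncertainty in position is:
Δx_min = ℏ/(2Δp)
Δx_min = (1.055e-34 J·s) / (2 × 6.730e-27 kg·m/s)
Δx_min = 7.835e-09 m = 7.835 nm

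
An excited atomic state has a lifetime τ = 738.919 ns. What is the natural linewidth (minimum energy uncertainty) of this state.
445.388 peV

Using the energy-time uncertainty principle:
ΔEΔt ≥ ℏ/2

The lifetime τ represents the time uncertainty Δt.
The natural linewidth (minimum energy uncertainty) is:

ΔE = ℏ/(2τ)
ΔE = (1.055e-34 J·s) / (2 × 7.389e-07 s)
ΔE = 7.136e-29 J = 445.388 peV

This natural linewidth limits the precision of spectroscopic measurements.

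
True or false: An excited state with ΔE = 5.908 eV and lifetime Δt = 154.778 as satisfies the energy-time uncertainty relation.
Yes, it satisfies the uncertainty relation.

Calculate the product ΔEΔt:
ΔE = 5.908 eV = 9.466e-19 J
ΔEΔt = (9.466e-19 J) × (1.548e-16 s)
ΔEΔt = 1.465e-34 J·s

Compare to the minimum allowed value ℏ/2:
ℏ/2 = 5.273e-35 J·s

Since ΔEΔt = 1.465e-34 J·s ≥ 5.273e-35 J·s = ℏ/2,
this satisfies the uncertainty relation.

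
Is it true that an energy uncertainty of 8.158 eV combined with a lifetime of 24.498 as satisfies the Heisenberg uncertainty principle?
No, it violates the uncertainty relation.

Calculate the product ΔEΔt:
ΔE = 8.158 eV = 1.307e-18 J
ΔEΔt = (1.307e-18 J) × (2.450e-17 s)
ΔEΔt = 3.202e-35 J·s

Compare to the minimum allowed value ℏ/2:
ℏ/2 = 5.273e-35 J·s

Since ΔEΔt = 3.202e-35 J·s < 5.273e-35 J·s = ℏ/2,
this violates the uncertainty relation.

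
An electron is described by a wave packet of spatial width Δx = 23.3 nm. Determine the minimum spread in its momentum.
2.263 × 10^-27 kg·m/s

For a wave packet, the spatial width Δx and momentum spread Δp are related by the uncertainty principle:
ΔxΔp ≥ ℏ/2

The minimum momentum spread is:
Δp_min = ℏ/(2Δx)
Δp_min = (1.055e-34 J·s) / (2 × 2.330e-08 m)
Δp_min = 2.263e-27 kg·m/s

A wave packet cannot have both a well-defined position and well-defined momentum.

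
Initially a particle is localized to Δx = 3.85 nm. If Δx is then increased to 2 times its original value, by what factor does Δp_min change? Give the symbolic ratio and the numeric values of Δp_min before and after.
Original Δp_min = 1.370 × 10^-26 kg·m/s; new Δp'_min = 6.848 × 10^-27 kg·m/s; ratio Δp'_min/Δp_min = 1/2.

From the uncertainty principle ΔxΔp ≥ ℏ/2, the minimum momentum uncertainty is Δp_min = ℏ/(2Δx).

Original (Δx = 3.85 nm = 3.850e-09 m):
Δp_min = (1.055e-34 J·s)/(2 × 3.850e-09 m) = 1.370e-26 kg·m/s

When Δx → 2Δx:
Δp'_min = ℏ/(2 × 2Δx) = (1/2) × ℏ/(2Δx) = (1/2) × Δp_min
Δp'_min = 1/2 × 1.370e-26 kg·m/s = 6.848e-27 kg·m/s

Since Δp_min ∝ 1/Δx, when Δx is increased to 2 times its original value, Δp_min decreases to 1/2 of its original value.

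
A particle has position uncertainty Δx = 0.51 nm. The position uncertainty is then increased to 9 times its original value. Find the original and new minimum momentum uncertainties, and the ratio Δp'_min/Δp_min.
Original Δp_min = 1.034 × 10^-25 kg·m/s; new Δp'_min = 1.149 × 10^-26 kg·m/s; ratio Δp'_min/Δp_min = 1/9.

From the uncertainty principle ΔxΔp ≥ ℏ/2, the minimum momentum uncertainty is Δp_min = ℏ/(2Δx).

Original (Δx = 0.51 nm = 5.100e-10 m):
Δp_min = (1.055e-34 J·s)/(2 × 5.100e-10 m) = 1.034e-25 kg·m/s

When Δx → 9Δx:
Δp'_min = ℏ/(2 × 9Δx) = (1/9) × ℏ/(2Δx) = (1/9) × Δp_min
Δp'_min = 1/9 × 1.034e-25 kg·m/s = 1.149e-26 kg·m/s

Since Δp_min ∝ 1/Δx, when Δx is increased to 9 times its original value, Δp_min decreases to 1/9 of its original value.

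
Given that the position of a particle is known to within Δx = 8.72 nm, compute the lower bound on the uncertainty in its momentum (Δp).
6.047 × 10^-27 kg·m/s

Using the Heisenberg uncertainty principle:
ΔxΔp ≥ ℏ/2

The minimum uncertainty in momentum is:
Δp_min = ℏ/(2Δx)
Δp_min = (1.055e-34 J·s) / (2 × 8.720e-09 m)
Δp_min = 6.047e-27 kg·m/s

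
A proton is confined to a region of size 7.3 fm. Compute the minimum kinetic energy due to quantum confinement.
97.344 keV

Using the uncertainty principle:

1. Position uncertainty: Δx ≈ 7.300e-15 m
2. Minimum momentum uncertainty: Δp = ℏ/(2Δx) = 7.223e-21 kg·m/s
3. Minimum kinetic energy:
   KE = (Δp)²/(2m) = (7.223e-21)²/(2 × 1.673e-27 kg)
   KE = 1.560e-14 J = 97.344 keV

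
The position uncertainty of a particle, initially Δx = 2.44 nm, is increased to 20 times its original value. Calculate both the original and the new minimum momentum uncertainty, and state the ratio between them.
Original Δp_min = 2.161 × 10^-26 kg·m/s; new Δp'_min = 1.081 × 10^-27 kg·m/s; ratio Δp'_min/Δp_min = 1/20.

From the uncertainty principle ΔxΔp ≥ ℏ/2, the minimum momentum uncertainty is Δp_min = ℏ/(2Δx).

Original (Δx = 2.44 nm = 2.440e-09 m):
Δp_min = (1.055e-34 J·s)/(2 × 2.440e-09 m) = 2.161e-26 kg·m/s

When Δx → 20Δx:
Δp'_min = ℏ/(2 × 20Δx) = (1/20) × ℏ/(2Δx) = (1/20) × Δp_min
Δp'_min = 1/20 × 2.161e-26 kg·m/s = 1.081e-27 kg·m/s

Since Δp_min ∝ 1/Δx, when Δx is increased to 20 times its original value, Δp_min decreases to 1/20 of its original value.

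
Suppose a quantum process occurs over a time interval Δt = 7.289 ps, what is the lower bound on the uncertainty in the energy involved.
45.151 μeV

Using the energy-time uncertainty principle:
ΔEΔt ≥ ℏ/2

The minimum uncertainty in energy is:
ΔE_min = ℏ/(2Δt)
ΔE_min = (1.055e-34 J·s) / (2 × 7.289e-12 s)
ΔE_min = 7.234e-24 J = 45.151 μeV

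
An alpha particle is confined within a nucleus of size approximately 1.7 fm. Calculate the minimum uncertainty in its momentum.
3.102 × 10^-20 kg·m/s

Using the Heisenberg uncertainty principle:
ΔxΔp ≥ ℏ/2

With Δx ≈ L = 1.700e-15 m (the confinement size):
Δp_min = ℏ/(2Δx)
Δp_min = (1.055e-34 J·s) / (2 × 1.700e-15 m)
Δp_min = 3.102e-20 kg·m/s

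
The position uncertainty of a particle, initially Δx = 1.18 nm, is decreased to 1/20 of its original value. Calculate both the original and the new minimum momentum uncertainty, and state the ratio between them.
Original Δp_min = 4.469 × 10^-26 kg·m/s; new Δp'_min = 8.937 × 10^-25 kg·m/s; ratio Δp'_min/Δp_min = 20.

From the uncertainty principle ΔxΔp ≥ ℏ/2, the minimum momentum uncertainty is Δp_min = ℏ/(2Δx).

Original (Δx = 1.18 nm = 1.180e-09 m):
Δp_min = (1.055e-34 J·s)/(2 × 1.180e-09 m) = 4.469e-26 kg·m/s

When Δx → (1/20)Δx:
Δp'_min = ℏ/(2 × (1/20)Δx) = 20 × ℏ/(2Δx) = 20 × Δp_min
Δp'_min = 20 × 4.469e-26 kg·m/s = 8.937e-25 kg·m/s

Since Δp_min ∝ 1/Δx, when Δx is decreased to 1/20 of its original value, Δp_min increases to 20 times its original value.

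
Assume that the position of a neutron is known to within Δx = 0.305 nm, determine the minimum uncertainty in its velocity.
103.217 m/s

Using the Heisenberg uncertainty principle and Δp = mΔv:
ΔxΔp ≥ ℏ/2
Δx(mΔv) ≥ ℏ/2

The minimum uncertainty in velocity is:
Δv_min = ℏ/(2mΔx)
Δv_min = (1.055e-34 J·s) / (2 × 1.675e-27 kg × 3.050e-10 m)
Δv_min = 1.032e+02 m/s = 103.217 m/s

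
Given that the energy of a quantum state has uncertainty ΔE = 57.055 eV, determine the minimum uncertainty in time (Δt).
5.768 as

Using the energy-time uncertainty principle:
ΔEΔt ≥ ℏ/2

The minimum uncertainty in time is:
Δt_min = ℏ/(2ΔE)
Δt_min = (1.055e-34 J·s) / (2 × 9.141e-18 J)
Δt_min = 5.768e-18 s = 5.768 as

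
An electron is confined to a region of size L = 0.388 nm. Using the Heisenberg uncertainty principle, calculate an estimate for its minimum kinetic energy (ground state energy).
63.270 meV

Using the uncertainty principle to estimate ground state energy:

1. The position uncertainty is approximately the confinement size:
   Δx ≈ L = 3.880e-10 m

2. From ΔxΔp ≥ ℏ/2, the minimum momentum uncertainty is:
   Δp ≈ ℏ/(2L) = 1.359e-25 kg·m/s

3. The kinetic energy is approximately:
   KE ≈ (Δp)²/(2m) = (1.359e-25)²/(2 × 9.109e-31 kg)
   KE ≈ 1.014e-20 J = 63.270 meV

This is an order-of-magnitude estimate of the ground state energy.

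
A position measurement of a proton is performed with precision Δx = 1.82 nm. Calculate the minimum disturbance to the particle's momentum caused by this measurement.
2.897 × 10^-26 kg·m/s

The uncertainty principle implies that measuring position disturbs momentum:
ΔxΔp ≥ ℏ/2

When we measure position with precision Δx, we necessarily introduce a momentum uncertainty:
Δp ≥ ℏ/(2Δx)
Δp_min = (1.055e-34 J·s) / (2 × 1.820e-09 m)
Δp_min = 2.897e-26 kg·m/s

The more precisely we measure position, the greater the momentum disturbance.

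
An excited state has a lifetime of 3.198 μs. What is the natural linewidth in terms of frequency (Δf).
24.884 kHz

Using the energy-time uncertainty principle and E = hf:
ΔEΔt ≥ ℏ/2
hΔf·Δt ≥ ℏ/2

The minimum frequency uncertainty is:
Δf = ℏ/(2hτ) = 1/(4πτ)
Δf = 1/(4π × 3.198e-06 s)
Δf = 2.488e+04 Hz = 24.884 kHz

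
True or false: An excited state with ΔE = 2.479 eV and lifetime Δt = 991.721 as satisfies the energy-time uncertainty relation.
Yes, it satisfies the uncertainty relation.

Calculate the product ΔEΔt:
ΔE = 2.479 eV = 3.972e-19 J
ΔEΔt = (3.972e-19 J) × (9.917e-16 s)
ΔEΔt = 3.939e-34 J·s

Compare to the minimum allowed value ℏ/2:
ℏ/2 = 5.273e-35 J·s

Since ΔEΔt = 3.939e-34 J·s ≥ 5.273e-35 J·s = ℏ/2,
this satisfies the uncertainty relation.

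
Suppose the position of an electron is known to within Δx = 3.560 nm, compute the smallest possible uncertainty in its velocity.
16.259 km/s

Using the Heisenberg uncertainty principle and Δp = mΔv:
ΔxΔp ≥ ℏ/2
Δx(mΔv) ≥ ℏ/2

The minimum uncertainty in velocity is:
Δv_min = ℏ/(2mΔx)
Δv_min = (1.055e-34 J·s) / (2 × 9.109e-31 kg × 3.560e-09 m)
Δv_min = 1.626e+04 m/s = 16.259 km/s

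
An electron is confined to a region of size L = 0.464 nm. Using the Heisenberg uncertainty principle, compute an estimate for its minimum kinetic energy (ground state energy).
44.241 meV

Using the uncertainty principle to estimate ground state energy:

1. The position uncertainty is approximately the confinement size:
   Δx ≈ L = 4.640e-10 m

2. From ΔxΔp ≥ ℏ/2, the minimum momentum uncertainty is:
   Δp ≈ ℏ/(2L) = 1.136e-25 kg·m/s

3. The kinetic energy is approximately:
   KE ≈ (Δp)²/(2m) = (1.136e-25)²/(2 × 9.109e-31 kg)
   KE ≈ 7.088e-21 J = 44.241 meV

This is an order-of-magnitude estimate of the ground state energy.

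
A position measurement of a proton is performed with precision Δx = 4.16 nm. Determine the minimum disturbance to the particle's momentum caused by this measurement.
1.268 × 10^-26 kg·m/s

The uncertainty principle implies that measuring position disturbs momentum:
ΔxΔp ≥ ℏ/2

When we measure position with precision Δx, we necessarily introduce a momentum uncertainty:
Δp ≥ ℏ/(2Δx)
Δp_min = (1.055e-34 J·s) / (2 × 4.160e-09 m)
Δp_min = 1.268e-26 kg·m/s

The more precisely we measure position, the greater the momentum disturbance.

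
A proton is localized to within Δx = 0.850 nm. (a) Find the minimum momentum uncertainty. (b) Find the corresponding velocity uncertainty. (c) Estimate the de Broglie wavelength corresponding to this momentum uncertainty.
(a) Δp_min = 6.203 × 10^-26 kg·m/s
(b) Δv_min = 37.088 m/s
(c) λ_dB = 10.681 nm

Step-by-step:

(a) From the uncertainty principle:
Δp_min = ℏ/(2Δx) = (1.055e-34 J·s)/(2 × 8.500e-10 m) = 6.203e-26 kg·m/s

(b) The velocity uncertainty:
Δv = Δp/m = (6.203e-26 kg·m/s)/(1.673e-27 kg) = 3.709e+01 m/s = 37.088 m/s

(c) The de Broglie wavelength for this momentum:
λ = h/p = (6.626e-34 J·s)/(6.203e-26 kg·m/s) = 1.068e-08 m = 10.681 nm

Note: The de Broglie wavelength is comparable to the localization size, as expected from wave-particle duality.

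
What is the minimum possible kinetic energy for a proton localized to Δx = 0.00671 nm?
115.215 meV

Localizing a particle requires giving it sufficient momentum uncertainty:

1. From uncertainty principle: Δp ≥ ℏ/(2Δx)
   Δp_min = (1.055e-34 J·s) / (2 × 6.710e-12 m)
   Δp_min = 7.858e-24 kg·m/s

2. This momentum uncertainty corresponds to kinetic energy:
   KE ≈ (Δp)²/(2m) = (7.858e-24)²/(2 × 1.673e-27 kg)
   KE = 1.846e-20 J = 115.215 meV

Tighter localization requires more energy.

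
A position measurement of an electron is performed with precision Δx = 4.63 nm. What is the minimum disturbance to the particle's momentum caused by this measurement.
1.139 × 10^-26 kg·m/s

The uncertainty principle implies that measuring position disturbs momentum:
ΔxΔp ≥ ℏ/2

When we measure position with precision Δx, we necessarily introduce a momentum uncertainty:
Δp ≥ ℏ/(2Δx)
Δp_min = (1.055e-34 J·s) / (2 × 4.630e-09 m)
Δp_min = 1.139e-26 kg·m/s

The more precisely we measure position, the greater the momentum disturbance.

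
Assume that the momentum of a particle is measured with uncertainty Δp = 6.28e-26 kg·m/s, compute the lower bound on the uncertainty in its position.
839.627 pm

Using the Heisenberg uncertainty principle:
ΔxΔp ≥ ℏ/2

The minimum uncertainty in position is:
Δx_min = ℏ/(2Δp)
Δx_min = (1.055e-34 J·s) / (2 × 6.280e-26 kg·m/s)
Δx_min = 8.396e-10 m = 839.627 pm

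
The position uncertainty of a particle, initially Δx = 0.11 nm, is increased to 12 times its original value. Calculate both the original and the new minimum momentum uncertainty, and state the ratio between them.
Original Δp_min = 4.794 × 10^-25 kg·m/s; new Δp'_min = 3.995 × 10^-26 kg·m/s; ratio Δp'_min/Δp_min = 1/12.

From the uncertainty principle ΔxΔp ≥ ℏ/2, the minimum momentum uncertainty is Δp_min = ℏ/(2Δx).

Original (Δx = 0.11 nm = 1.100e-10 m):
Δp_min = (1.055e-34 J·s)/(2 × 1.100e-10 m) = 4.794e-25 kg·m/s

When Δx → 12Δx:
Δp'_min = ℏ/(2 × 12Δx) = (1/12) × ℏ/(2Δx) = (1/12) × Δp_min
Δp'_min = 1/12 × 4.794e-25 kg·m/s = 3.995e-26 kg·m/s

Since Δp_min ∝ 1/Δx, when Δx is increased to 12 times its original value, Δp_min decreases to 1/12 of its original value.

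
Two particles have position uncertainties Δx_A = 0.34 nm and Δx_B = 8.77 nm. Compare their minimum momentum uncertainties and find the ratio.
Particle A has the larger minimum momentum uncertainty, by a factor of 25.79.

For each particle, the minimum momentum uncertainty is Δp_min = ℏ/(2Δx):

Particle A: Δp_A = ℏ/(2×3.400e-10 m) = 1.551e-25 kg·m/s
Particle B: Δp_B = ℏ/(2×8.770e-09 m) = 6.012e-27 kg·m/s

Ratio: Δp_A/Δp_B = 25.79

Since Δp_min ∝ 1/Δx, the particle with smaller position uncertainty (A) has larger momentum uncertainty.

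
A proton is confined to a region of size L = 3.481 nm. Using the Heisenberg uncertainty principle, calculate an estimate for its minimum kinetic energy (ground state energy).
428.101 neV

Using the uncertainty principle to estimate ground state energy:

1. The position uncertainty is approximately the confinement size:
   Δx ≈ L = 3.481e-09 m

2. From ΔxΔp ≥ ℏ/2, the minimum momentum uncertainty is:
   Δp ≈ ℏ/(2L) = 1.515e-26 kg·m/s

3. The kinetic energy is approximately:
   KE ≈ (Δp)²/(2m) = (1.515e-26)²/(2 × 1.673e-27 kg)
   KE ≈ 6.859e-26 J = 428.101 neV

This is an order-of-magnitude estimate of the ground state energy.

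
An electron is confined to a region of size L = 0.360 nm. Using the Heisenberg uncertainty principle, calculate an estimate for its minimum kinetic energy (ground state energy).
73.495 meV

Using the uncertainty principle to estimate ground state energy:

1. The position uncertainty is approximately the confinement size:
   Δx ≈ L = 3.600e-10 m

2. From ΔxΔp ≥ ℏ/2, the minimum momentum uncertainty is:
   Δp ≈ ℏ/(2L) = 1.465e-25 kg·m/s

3. The kinetic energy is approximately:
   KE ≈ (Δp)²/(2m) = (1.465e-25)²/(2 × 9.109e-31 kg)
   KE ≈ 1.178e-20 J = 73.495 meV

This is an order-of-magnitude estimate of the ground state energy.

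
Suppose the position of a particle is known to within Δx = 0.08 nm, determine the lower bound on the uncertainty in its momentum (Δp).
6.591 × 10^-25 kg·m/s

Using the Heisenberg uncertainty principle:
ΔxΔp ≥ ℏ/2

The minimum uncertainty in momentum is:
Δp_min = ℏ/(2Δx)
Δp_min = (1.055e-34 J·s) / (2 × 8.000e-11 m)
Δp_min = 6.591e-25 kg·m/s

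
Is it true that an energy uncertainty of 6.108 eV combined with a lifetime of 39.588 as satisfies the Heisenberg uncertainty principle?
No, it violates the uncertainty relation.

Calculate the product ΔEΔt:
ΔE = 6.108 eV = 9.786e-19 J
ΔEΔt = (9.786e-19 J) × (3.959e-17 s)
ΔEΔt = 3.874e-35 J·s

Compare to the minimum allowed value ℏ/2:
ℏ/2 = 5.273e-35 J·s

Since ΔEΔt = 3.874e-35 J·s < 5.273e-35 J·s = ℏ/2,
this violates the uncertainty relation.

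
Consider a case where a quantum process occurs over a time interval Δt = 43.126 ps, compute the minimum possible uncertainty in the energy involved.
7.631 μeV

Using the energy-time uncertainty principle:
ΔEΔt ≥ ℏ/2

The minimum uncertainty in energy is:
ΔE_min = ℏ/(2Δt)
ΔE_min = (1.055e-34 J·s) / (2 × 4.313e-11 s)
ΔE_min = 1.223e-24 J = 7.631 μeV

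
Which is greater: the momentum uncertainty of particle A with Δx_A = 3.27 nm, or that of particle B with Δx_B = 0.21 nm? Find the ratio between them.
Particle B has the larger minimum momentum uncertainty, by a factor of 15.57.

For each particle, the minimum momentum uncertainty is Δp_min = ℏ/(2Δx):

Particle A: Δp_A = ℏ/(2×3.270e-09 m) = 1.612e-26 kg·m/s
Particle B: Δp_B = ℏ/(2×2.100e-10 m) = 2.511e-25 kg·m/s

Ratio: Δp_B/Δp_A = 15.57

Since Δp_min ∝ 1/Δx, the particle with smaller position uncertainty (B) has larger momentum uncertainty.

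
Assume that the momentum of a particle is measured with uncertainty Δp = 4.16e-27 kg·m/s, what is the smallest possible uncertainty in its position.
12.675 nm

Using the Heisenberg uncertainty principle:
ΔxΔp ≥ ℏ/2

The minimum uncertainty in position is:
Δx_min = ℏ/(2Δp)
Δx_min = (1.055e-34 J·s) / (2 × 4.160e-27 kg·m/s)
Δx_min = 1.268e-08 m = 12.675 nm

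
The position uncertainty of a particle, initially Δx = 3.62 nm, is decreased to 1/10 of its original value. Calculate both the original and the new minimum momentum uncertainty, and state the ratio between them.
Original Δp_min = 1.457 × 10^-26 kg·m/s; new Δp'_min = 1.457 × 10^-25 kg·m/s; ratio Δp'_min/Δp_min = 10.

From the uncertainty principle ΔxΔp ≥ ℏ/2, the minimum momentum uncertainty is Δp_min = ℏ/(2Δx).

Original (Δx = 3.62 nm = 3.620e-09 m):
Δp_min = (1.055e-34 J·s)/(2 × 3.620e-09 m) = 1.457e-26 kg·m/s

When Δx → (1/10)Δx:
Δp'_min = ℏ/(2 × (1/10)Δx) = 10 × ℏ/(2Δx) = 10 × Δp_min
Δp'_min = 10 × 1.457e-26 kg·m/s = 1.457e-25 kg·m/s

Since Δp_min ∝ 1/Δx, when Δx is decreased to 1/10 of its original value, Δp_min increases to 10 times its original value.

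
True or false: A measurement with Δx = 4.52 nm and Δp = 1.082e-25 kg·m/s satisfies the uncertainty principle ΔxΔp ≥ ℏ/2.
Yes, it satisfies the uncertainty principle.

Calculate the product ΔxΔp:
ΔxΔp = (4.520e-09 m) × (1.082e-25 kg·m/s)
ΔxΔp = 4.891e-34 J·s

Compare to the minimum allowed value ℏ/2:
ℏ/2 = 5.273e-35 J·s

Since ΔxΔp = 4.891e-34 J·s ≥ 5.273e-35 J·s = ℏ/2,
the measurement satisfies the uncertainty principle.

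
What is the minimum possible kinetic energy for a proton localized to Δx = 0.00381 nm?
357.359 meV

Localizing a particle requires giving it sufficient momentum uncertainty:

1. From uncertainty principle: Δp ≥ ℏ/(2Δx)
   Δp_min = (1.055e-34 J·s) / (2 × 3.810e-12 m)
   Δp_min = 1.384e-23 kg·m/s

2. This momentum uncertainty corresponds to kinetic energy:
   KE ≈ (Δp)²/(2m) = (1.384e-23)²/(2 × 1.673e-27 kg)
   KE = 5.726e-20 J = 357.359 meV

Tighter localization requires more energy.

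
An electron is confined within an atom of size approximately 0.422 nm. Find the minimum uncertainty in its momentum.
1.249 × 10^-25 kg·m/s

Using the Heisenberg uncertainty principle:
ΔxΔp ≥ ℏ/2

With Δx ≈ L = 4.220e-10 m (the confinement size):
Δp_min = ℏ/(2Δx)
Δp_min = (1.055e-34 J·s) / (2 × 4.220e-10 m)
Δp_min = 1.249e-25 kg·m/s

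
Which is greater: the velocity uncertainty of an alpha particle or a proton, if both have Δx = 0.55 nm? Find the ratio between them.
The proton has the larger minimum velocity uncertainty, by a ratio of 4.0.

For both particles, Δp_min = ℏ/(2Δx) = 9.587e-26 kg·m/s (same for both).

The velocity uncertainty is Δv = Δp/m:
- alpha particle: Δv = 9.587e-26 / 6.645e-27 = 1.443e+01 m/s = 14.428 m/s
- proton: Δv = 9.587e-26 / 1.673e-27 = 5.732e+01 m/s = 57.317 m/s

Ratio: 5.732e+01 / 1.443e+01 = 4.0

The lighter particle has larger velocity uncertainty because Δv ∝ 1/m.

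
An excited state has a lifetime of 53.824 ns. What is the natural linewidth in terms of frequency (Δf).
1.478 MHz

Using the energy-time uncertainty principle and E = hf:
ΔEΔt ≥ ℏ/2
hΔf·Δt ≥ ℏ/2

The minimum frequency uncertainty is:
Δf = ℏ/(2hτ) = 1/(4πτ)
Δf = 1/(4π × 5.382e-08 s)
Δf = 1.478e+06 Hz = 1.478 MHz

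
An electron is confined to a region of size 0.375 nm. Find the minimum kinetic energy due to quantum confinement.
67.733 meV

Using the uncertainty principle:

1. Position uncertainty: Δx ≈ 3.750e-10 m
2. Minimum momentum uncertainty: Δp = ℏ/(2Δx) = 1.406e-25 kg·m/s
3. Minimum kinetic energy:
   KE = (Δp)²/(2m) = (1.406e-25)²/(2 × 9.109e-31 kg)
   KE = 1.085e-20 J = 67.733 meV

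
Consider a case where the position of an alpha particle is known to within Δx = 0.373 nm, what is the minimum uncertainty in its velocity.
21.275 m/s

Using the Heisenberg uncertainty principle and Δp = mΔv:
ΔxΔp ≥ ℏ/2
Δx(mΔv) ≥ ℏ/2

The minimum uncertainty in velocity is:
Δv_min = ℏ/(2mΔx)
Δv_min = (1.055e-34 J·s) / (2 × 6.645e-27 kg × 3.730e-10 m)
Δv_min = 2.127e+01 m/s = 21.275 m/s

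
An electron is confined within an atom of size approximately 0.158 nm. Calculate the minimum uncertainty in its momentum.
3.337 × 10^-25 kg·m/s

Using the Heisenberg uncertainty principle:
ΔxΔp ≥ ℏ/2

With Δx ≈ L = 1.580e-10 m (the confinement size):
Δp_min = ℏ/(2Δx)
Δp_min = (1.055e-34 J·s) / (2 × 1.580e-10 m)
Δp_min = 3.337e-25 kg·m/s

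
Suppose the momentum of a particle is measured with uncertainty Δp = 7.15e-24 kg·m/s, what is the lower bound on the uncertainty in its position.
7.375 pm

Using the Heisenberg uncertainty principle:
ΔxΔp ≥ ℏ/2

The minimum uncertainty in position is:
Δx_min = ℏ/(2Δp)
Δx_min = (1.055e-34 J·s) / (2 × 7.150e-24 kg·m/s)
Δx_min = 7.375e-12 m = 7.375 pm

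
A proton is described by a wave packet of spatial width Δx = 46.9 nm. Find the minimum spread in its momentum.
1.124 × 10^-27 kg·m/s

For a wave packet, the spatial width Δx and momentum spread Δp are related by the uncertainty principle:
ΔxΔp ≥ ℏ/2

The minimum momentum spread is:
Δp_min = ℏ/(2Δx)
Δp_min = (1.055e-34 J·s) / (2 × 4.690e-08 m)
Δp_min = 1.124e-27 kg·m/s

A wave packet cannot have both a well-defined position and well-defined momentum.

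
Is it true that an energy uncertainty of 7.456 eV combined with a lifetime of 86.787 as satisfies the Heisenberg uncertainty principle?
Yes, it satisfies the uncertainty relation.

Calculate the product ΔEΔt:
ΔE = 7.456 eV = 1.195e-18 J
ΔEΔt = (1.195e-18 J) × (8.679e-17 s)
ΔEΔt = 1.037e-34 J·s

Compare to the minimum allowed value ℏ/2:
ℏ/2 = 5.273e-35 J·s

Since ΔEΔt = 1.037e-34 J·s ≥ 5.273e-35 J·s = ℏ/2,
this satisfies the uncertainty relation.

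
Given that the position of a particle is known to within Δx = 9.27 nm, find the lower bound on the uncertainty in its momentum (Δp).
5.688 × 10^-27 kg·m/s

Using the Heisenberg uncertainty principle:
ΔxΔp ≥ ℏ/2

The minimum uncertainty in momentum is:
Δp_min = ℏ/(2Δx)
Δp_min = (1.055e-34 J·s) / (2 × 9.270e-09 m)
Δp_min = 5.688e-27 kg·m/s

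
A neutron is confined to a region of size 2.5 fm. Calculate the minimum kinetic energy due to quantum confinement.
828.850 keV

Using the uncertainty principle:

1. Position uncertainty: Δx ≈ 2.500e-15 m
2. Minimum momentum uncertainty: Δp = ℏ/(2Δx) = 2.109e-20 kg·m/s
3. Minimum kinetic energy:
   KE = (Δp)²/(2m) = (2.109e-20)²/(2 × 1.675e-27 kg)
   KE = 1.328e-13 J = 828.850 keV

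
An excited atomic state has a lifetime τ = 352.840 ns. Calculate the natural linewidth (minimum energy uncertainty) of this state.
932.734 peV

Using the energy-time uncertainty principle:
ΔEΔt ≥ ℏ/2

The lifetime τ represents the time uncertainty Δt.
The natural linewidth (minimum energy uncertainty) is:

ΔE = ℏ/(2τ)
ΔE = (1.055e-34 J·s) / (2 × 3.528e-07 s)
ΔE = 1.494e-28 J = 932.734 peV

This natural linewidth limits the precision of spectroscopic measurements.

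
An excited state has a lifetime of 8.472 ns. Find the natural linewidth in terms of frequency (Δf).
9.393 MHz

Using the energy-time uncertainty principle and E = hf:
ΔEΔt ≥ ℏ/2
hΔf·Δt ≥ ℏ/2

The minimum frequency uncertainty is:
Δf = ℏ/(2hτ) = 1/(4πτ)
Δf = 1/(4π × 8.472e-09 s)
Δf = 9.393e+06 Hz = 9.393 MHz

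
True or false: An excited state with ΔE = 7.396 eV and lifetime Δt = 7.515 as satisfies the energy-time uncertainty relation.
No, it violates the uncertainty relation.

Calculate the product ΔEΔt:
ΔE = 7.396 eV = 1.185e-18 J
ΔEΔt = (1.185e-18 J) × (7.515e-18 s)
ΔEΔt = 8.905e-36 J·s

Compare to the minimum allowed value ℏ/2:
ℏ/2 = 5.273e-35 J·s

Since ΔEΔt = 8.905e-36 J·s < 5.273e-35 J·s = ℏ/2,
this violates the uncertainty relation.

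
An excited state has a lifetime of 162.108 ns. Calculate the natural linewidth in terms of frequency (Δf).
490.892 kHz

Using the energy-time uncertainty principle and E = hf:
ΔEΔt ≥ ℏ/2
hΔf·Δt ≥ ℏ/2

The minimum frequency uncertainty is:
Δf = ℏ/(2hτ) = 1/(4πτ)
Δf = 1/(4π × 1.621e-07 s)
Δf = 4.909e+05 Hz = 490.892 kHz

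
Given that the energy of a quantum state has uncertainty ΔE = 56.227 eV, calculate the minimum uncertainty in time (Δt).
5.853 as

Using the energy-time uncertainty principle:
ΔEΔt ≥ ℏ/2

The minimum uncertainty in time is:
Δt_min = ℏ/(2ΔE)
Δt_min = (1.055e-34 J·s) / (2 × 9.009e-18 J)
Δt_min = 5.853e-18 s = 5.853 as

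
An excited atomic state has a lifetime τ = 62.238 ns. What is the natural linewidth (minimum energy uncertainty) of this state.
5.288 neV

Using the energy-time uncertainty principle:
ΔEΔt ≥ ℏ/2

The lifetime τ represents the time uncertainty Δt.
The natural linewidth (minimum energy uncertainty) is:

ΔE = ℏ/(2τ)
ΔE = (1.055e-34 J·s) / (2 × 6.224e-08 s)
ΔE = 8.472e-28 J = 5.288 neV

This natural linewidth limits the precision of spectroscopic measurements.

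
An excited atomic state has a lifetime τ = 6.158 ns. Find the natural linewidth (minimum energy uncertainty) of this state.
53.444 neV

Using the energy-time uncertainty principle:
ΔEΔt ≥ ℏ/2

The lifetime τ represents the time uncertainty Δt.
The natural linewidth (minimum energy uncertainty) is:

ΔE = ℏ/(2τ)
ΔE = (1.055e-34 J·s) / (2 × 6.158e-09 s)
ΔE = 8.563e-27 J = 53.444 neV

This natural linewidth limits the precision of spectroscopic measurements.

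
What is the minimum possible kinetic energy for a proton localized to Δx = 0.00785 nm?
84.181 meV

Localizing a particle requires giving it sufficient momentum uncertainty:

1. From uncertainty principle: Δp ≥ ℏ/(2Δx)
   Δp_min = (1.055e-34 J·s) / (2 × 7.850e-12 m)
   Δp_min = 6.717e-24 kg·m/s

2. This momentum uncertainty corresponds to kinetic energy:
   KE ≈ (Δp)²/(2m) = (6.717e-24)²/(2 × 1.673e-27 kg)
   KE = 1.349e-20 J = 84.181 meV

Tighter localization requires more energy.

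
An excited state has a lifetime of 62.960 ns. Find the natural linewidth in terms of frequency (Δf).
1.264 MHz

Using the energy-time uncertainty principle and E = hf:
ΔEΔt ≥ ℏ/2
hΔf·Δt ≥ ℏ/2

The minimum frequency uncertainty is:
Δf = ℏ/(2hτ) = 1/(4πτ)
Δf = 1/(4π × 6.296e-08 s)
Δf = 1.264e+06 Hz = 1.264 MHz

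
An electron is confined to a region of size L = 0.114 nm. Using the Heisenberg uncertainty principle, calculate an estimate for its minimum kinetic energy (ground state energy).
732.914 meV

Using the uncertainty principle to estimate ground state energy:

1. The position uncertainty is approximately the confinement size:
   Δx ≈ L = 1.140e-10 m

2. From ΔxΔp ≥ ℏ/2, the minimum momentum uncertainty is:
   Δp ≈ ℏ/(2L) = 4.625e-25 kg·m/s

3. The kinetic energy is approximately:
   KE ≈ (Δp)²/(2m) = (4.625e-25)²/(2 × 9.109e-31 kg)
   KE ≈ 1.174e-19 J = 732.914 meV

This is an order-of-magnitude estimate of the ground state energy.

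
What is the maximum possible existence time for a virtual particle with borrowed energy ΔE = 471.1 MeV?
6.986 × 10^-25 s

Using the energy-time uncertainty principle:
ΔEΔt ≥ ℏ/2

For a virtual particle borrowing energy ΔE, the maximum lifetime is:
Δt_max = ℏ/(2ΔE)

Converting energy:
ΔE = 471.1 MeV = 7.548e-11 J

Δt_max = (1.055e-34 J·s) / (2 × 7.548e-11 J)
Δt_max = 6.986e-25 s = 6.986 × 10^-25 s

Virtual particles with higher borrowed energy exist for shorter times.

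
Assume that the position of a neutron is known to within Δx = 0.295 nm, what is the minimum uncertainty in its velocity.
106.716 m/s

Using the Heisenberg uncertainty principle and Δp = mΔv:
ΔxΔp ≥ ℏ/2
Δx(mΔv) ≥ ℏ/2

The minimum uncertainty in velocity is:
Δv_min = ℏ/(2mΔx)
Δv_min = (1.055e-34 J·s) / (2 × 1.675e-27 kg × 2.950e-10 m)
Δv_min = 1.067e+02 m/s = 106.716 m/s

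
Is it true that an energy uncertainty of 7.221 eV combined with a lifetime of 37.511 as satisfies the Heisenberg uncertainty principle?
No, it violates the uncertainty relation.

Calculate the product ΔEΔt:
ΔE = 7.221 eV = 1.157e-18 J
ΔEΔt = (1.157e-18 J) × (3.751e-17 s)
ΔEΔt = 4.340e-35 J·s

Compare to the minimum allowed value ℏ/2:
ℏ/2 = 5.273e-35 J·s

Since ΔEΔt = 4.340e-35 J·s < 5.273e-35 J·s = ℏ/2,
this violates the uncertainty relation.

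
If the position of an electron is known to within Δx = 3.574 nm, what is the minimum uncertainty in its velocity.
16.196 km/s

Using the Heisenberg uncertainty principle and Δp = mΔv:
ΔxΔp ≥ ℏ/2
Δx(mΔv) ≥ ℏ/2

The minimum uncertainty in velocity is:
Δv_min = ℏ/(2mΔx)
Δv_min = (1.055e-34 J·s) / (2 × 9.109e-31 kg × 3.574e-09 m)
Δv_min = 1.620e+04 m/s = 16.196 km/s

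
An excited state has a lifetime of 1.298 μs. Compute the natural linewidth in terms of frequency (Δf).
61.308 kHz

Using the energy-time uncertainty principle and E = hf:
ΔEΔt ≥ ℏ/2
hΔf·Δt ≥ ℏ/2

The minimum frequency uncertainty is:
Δf = ℏ/(2hτ) = 1/(4πτ)
Δf = 1/(4π × 1.298e-06 s)
Δf = 6.131e+04 Hz = 61.308 kHz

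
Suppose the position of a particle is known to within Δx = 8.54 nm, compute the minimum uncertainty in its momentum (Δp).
6.174 × 10^-27 kg·m/s

Using the Heisenberg uncertainty principle:
ΔxΔp ≥ ℏ/2

The minimum uncertainty in momentum is:
Δp_min = ℏ/(2Δx)
Δp_min = (1.055e-34 J·s) / (2 × 8.540e-09 m)
Δp_min = 6.174e-27 kg·m/s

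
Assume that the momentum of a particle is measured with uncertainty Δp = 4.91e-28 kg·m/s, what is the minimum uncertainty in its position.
107.390 nm

Using the Heisenberg uncertainty principle:
ΔxΔp ≥ ℏ/2

The minimum uncertainty in position is:
Δx_min = ℏ/(2Δp)
Δx_min = (1.055e-34 J·s) / (2 × 4.910e-28 kg·m/s)
Δx_min = 1.074e-07 m = 107.390 nm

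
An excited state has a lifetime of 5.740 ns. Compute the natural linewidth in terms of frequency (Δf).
13.864 MHz

Using the energy-time uncertainty principle and E = hf:
ΔEΔt ≥ ℏ/2
hΔf·Δt ≥ ℏ/2

The minimum frequency uncertainty is:
Δf = ℏ/(2hτ) = 1/(4πτ)
Δf = 1/(4π × 5.740e-09 s)
Δf = 1.386e+07 Hz = 13.864 MHz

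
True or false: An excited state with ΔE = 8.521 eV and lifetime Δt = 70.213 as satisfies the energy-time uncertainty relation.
Yes, it satisfies the uncertainty relation.

Calculate the product ΔEΔt:
ΔE = 8.521 eV = 1.365e-18 J
ΔEΔt = (1.365e-18 J) × (7.021e-17 s)
ΔEΔt = 9.586e-35 J·s

Compare to the minimum allowed value ℏ/2:
ℏ/2 = 5.273e-35 J·s

Since ΔEΔt = 9.586e-35 J·s ≥ 5.273e-35 J·s = ℏ/2,
this satisfies the uncertainty relation.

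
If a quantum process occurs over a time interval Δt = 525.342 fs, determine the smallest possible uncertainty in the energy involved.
626.460 μeV

Using the energy-time uncertainty principle:
ΔEΔt ≥ ℏ/2

The minimum uncertainty in energy is:
ΔE_min = ℏ/(2Δt)
ΔE_min = (1.055e-34 J·s) / (2 × 5.253e-13 s)
ΔE_min = 1.004e-22 J = 626.460 μeV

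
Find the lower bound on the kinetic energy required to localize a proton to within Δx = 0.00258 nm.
779.318 meV

Localizing a particle requires giving it sufficient momentum uncertainty:

1. From uncertainty principle: Δp ≥ ℏ/(2Δx)
   Δp_min = (1.055e-34 J·s) / (2 × 2.580e-12 m)
   Δp_min = 2.044e-23 kg·m/s

2. This momentum uncertainty corresponds to kinetic energy:
   KE ≈ (Δp)²/(2m) = (2.044e-23)²/(2 × 1.673e-27 kg)
   KE = 1.249e-19 J = 779.318 meV

Tighter localization requires more energy.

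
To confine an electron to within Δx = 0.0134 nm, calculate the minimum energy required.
53.046 eV

Localizing a particle requires giving it sufficient momentum uncertainty:

1. From uncertainty principle: Δp ≥ ℏ/(2Δx)
   Δp_min = (1.055e-34 J·s) / (2 × 1.340e-11 m)
   Δp_min = 3.935e-24 kg·m/s

2. This momentum uncertainty corresponds to kinetic energy:
   KE ≈ (Δp)²/(2m) = (3.935e-24)²/(2 × 9.109e-31 kg)
   KE = 8.499e-18 J = 53.046 eV

Tighter localization requires more energy.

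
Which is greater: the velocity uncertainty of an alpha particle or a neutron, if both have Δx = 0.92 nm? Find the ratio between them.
The neutron has the larger minimum velocity uncertainty, by a ratio of 4.0.

For both particles, Δp_min = ℏ/(2Δx) = 5.731e-26 kg·m/s (same for both).

The velocity uncertainty is Δv = Δp/m:
- alpha particle: Δv = 5.731e-26 / 6.645e-27 = 8.626e+00 m/s = 8.626 m/s
- neutron: Δv = 5.731e-26 / 1.675e-27 = 3.422e+01 m/s = 34.219 m/s

Ratio: 3.422e+01 / 8.626e+00 = 4.0

The lighter particle has larger velocity uncertainty because Δv ∝ 1/m.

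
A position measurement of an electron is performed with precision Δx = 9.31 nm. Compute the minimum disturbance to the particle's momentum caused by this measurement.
5.664 × 10^-27 kg·m/s

The uncertainty principle implies that measuring position disturbs momentum:
ΔxΔp ≥ ℏ/2

When we measure position with precision Δx, we necessarily introduce a momentum uncertainty:
Δp ≥ ℏ/(2Δx)
Δp_min = (1.055e-34 J·s) / (2 × 9.310e-09 m)
Δp_min = 5.664e-27 kg·m/s

The more precisely we measure position, the greater the momentum disturbance.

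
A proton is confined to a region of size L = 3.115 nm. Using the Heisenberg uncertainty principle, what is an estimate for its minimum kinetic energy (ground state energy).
534.611 neV

Using the uncertainty principle to estimate ground state energy:

1. The position uncertainty is approximately the confinement size:
   Δx ≈ L = 3.115e-09 m

2. From ΔxΔp ≥ ℏ/2, the minimum momentum uncertainty is:
   Δp ≈ ℏ/(2L) = 1.693e-26 kg·m/s

3. The kinetic energy is approximately:
   KE ≈ (Δp)²/(2m) = (1.693e-26)²/(2 × 1.673e-27 kg)
   KE ≈ 8.565e-26 J = 534.611 neV

This is an order-of-magnitude estimate of the ground state energy.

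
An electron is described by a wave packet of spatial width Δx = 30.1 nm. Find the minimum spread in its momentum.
1.752 × 10^-27 kg·m/s

For a wave packet, the spatial width Δx and momentum spread Δp are related by the uncertainty principle:
ΔxΔp ≥ ℏ/2

The minimum momentum spread is:
Δp_min = ℏ/(2Δx)
Δp_min = (1.055e-34 J·s) / (2 × 3.010e-08 m)
Δp_min = 1.752e-27 kg·m/s

A wave packet cannot have both a well-defined position and well-defined momentum.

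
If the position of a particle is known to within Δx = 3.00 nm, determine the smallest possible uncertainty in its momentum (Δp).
1.758 × 10^-26 kg·m/s

Using the Heisenberg uncertainty principle:
ΔxΔp ≥ ℏ/2

The minimum uncertainty in momentum is:
Δp_min = ℏ/(2Δx)
Δp_min = (1.055e-34 J·s) / (2 × 3.000e-09 m)
Δp_min = 1.758e-26 kg·m/s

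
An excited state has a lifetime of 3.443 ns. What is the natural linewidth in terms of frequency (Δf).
23.113 MHz

Using the energy-time uncertainty principle and E = hf:
ΔEΔt ≥ ℏ/2
hΔf·Δt ≥ ℏ/2

The minimum frequency uncertainty is:
Δf = ℏ/(2hτ) = 1/(4πτ)
Δf = 1/(4π × 3.443e-09 s)
Δf = 2.311e+07 Hz = 23.113 MHz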